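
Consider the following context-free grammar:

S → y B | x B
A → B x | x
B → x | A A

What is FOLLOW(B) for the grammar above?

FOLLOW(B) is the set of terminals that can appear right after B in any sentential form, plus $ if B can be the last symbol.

We compute FOLLOW(B) using the standard algorithm.
FOLLOW(S) starts with {$}.
FIRST(A) = {x}
FIRST(B) = {x}
FIRST(S) = {x, y}
FOLLOW(A) = {$, x}
FOLLOW(B) = {$, x}
FOLLOW(S) = {$}
Therefore, FOLLOW(B) = {$, x}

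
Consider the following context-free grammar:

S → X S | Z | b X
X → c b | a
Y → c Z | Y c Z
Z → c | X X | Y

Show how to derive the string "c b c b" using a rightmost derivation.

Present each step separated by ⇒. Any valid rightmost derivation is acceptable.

S ⇒ Z ⇒ X X ⇒ X c b ⇒ c b c b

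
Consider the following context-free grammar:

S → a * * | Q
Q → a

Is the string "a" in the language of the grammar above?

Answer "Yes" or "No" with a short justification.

Yes - a valid derivation exists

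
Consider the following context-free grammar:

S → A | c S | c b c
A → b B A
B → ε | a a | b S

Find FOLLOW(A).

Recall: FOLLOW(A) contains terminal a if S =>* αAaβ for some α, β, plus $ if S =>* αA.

We compute FOLLOW(A) using the standard algorithm.
FOLLOW(S) starts with {$}.
FIRST(A) = {b}
FIRST(B) = {a, b, ε}
FIRST(S) = {b, c}
FOLLOW(A) = {$, b}
FOLLOW(B) = {b}
FOLLOW(S) = {$, b}
Therefore, FOLLOW(A) = {$, b}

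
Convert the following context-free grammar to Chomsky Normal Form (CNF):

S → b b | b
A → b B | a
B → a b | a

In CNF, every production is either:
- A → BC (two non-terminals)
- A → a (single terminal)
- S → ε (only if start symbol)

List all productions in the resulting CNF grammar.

TB → b; S → b; A → a; TA → a; B → a; S → TB TB; A → TB B; B → TA TB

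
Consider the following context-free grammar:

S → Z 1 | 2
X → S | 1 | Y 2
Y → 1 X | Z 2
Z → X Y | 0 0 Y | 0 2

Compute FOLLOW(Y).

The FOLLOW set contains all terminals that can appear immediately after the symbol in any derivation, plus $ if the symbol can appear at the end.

We compute FOLLOW(Y) using the standard algorithm.
FOLLOW(S) starts with {$}.
FIRST(S) = {0, 1, 2}
FIRST(X) = {0, 1, 2}
FIRST(Y) = {0, 1, 2}
FIRST(Z) = {0, 1, 2}
FOLLOW(S) = {$, 0, 1, 2}
FOLLOW(X) = {0, 1, 2}
FOLLOW(Y) = {1, 2}
FOLLOW(Z) = {1, 2}
Therefore, FOLLOW(Y) = {1, 2}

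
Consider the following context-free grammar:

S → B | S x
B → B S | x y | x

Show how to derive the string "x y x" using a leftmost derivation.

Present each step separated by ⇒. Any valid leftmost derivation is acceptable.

S ⇒ S x ⇒ B x ⇒ x y x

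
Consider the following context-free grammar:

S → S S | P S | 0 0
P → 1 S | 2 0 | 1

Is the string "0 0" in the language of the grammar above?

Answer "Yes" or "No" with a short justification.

Yes - a valid derivation exists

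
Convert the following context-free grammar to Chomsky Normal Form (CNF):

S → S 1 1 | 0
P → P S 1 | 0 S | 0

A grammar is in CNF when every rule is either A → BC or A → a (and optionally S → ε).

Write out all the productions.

T1 → 1; S → 0; T0 → 0; P → 0; S → S X0; X0 → T1 T1; P → P X1; X1 → S T1; P → T0 S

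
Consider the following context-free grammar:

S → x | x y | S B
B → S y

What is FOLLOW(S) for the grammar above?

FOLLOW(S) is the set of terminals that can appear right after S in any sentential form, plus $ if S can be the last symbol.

We compute FOLLOW(S) using the standard algorithm.
FOLLOW(S) starts with {$}.
FIRST(B) = {x}
FIRST(S) = {x}
FOLLOW(B) = {$, x, y}
FOLLOW(S) = {$, x, y}
Therefore, FOLLOW(S) = {$, x, y}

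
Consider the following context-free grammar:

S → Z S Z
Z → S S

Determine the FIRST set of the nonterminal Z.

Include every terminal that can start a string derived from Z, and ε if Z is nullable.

We compute FIRST(Z) using the standard algorithm.
FIRST(S) = {}
FIRST(Z) = {}
Therefore, FIRST(Z) = {}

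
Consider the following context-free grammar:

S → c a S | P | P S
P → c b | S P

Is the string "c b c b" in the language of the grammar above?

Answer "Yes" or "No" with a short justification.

Yes - a valid derivation exists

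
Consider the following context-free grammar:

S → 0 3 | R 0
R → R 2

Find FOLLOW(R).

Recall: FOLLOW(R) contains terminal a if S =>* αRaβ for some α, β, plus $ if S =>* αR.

We compute FOLLOW(R) using the standard algorithm.
FOLLOW(S) starts with {$}.
FIRST(R) = {}
FIRST(S) = {0}
FOLLOW(R) = {0, 2}
FOLLOW(S) = {$}
Therefore, FOLLOW(R) = {0, 2}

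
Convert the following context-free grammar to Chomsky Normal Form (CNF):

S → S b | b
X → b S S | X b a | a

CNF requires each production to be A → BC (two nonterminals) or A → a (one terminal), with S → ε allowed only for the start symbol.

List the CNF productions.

TB → b; S → b; TA → a; X → a; S → S TB; X → TB X0; X0 → S S; X → X X1; X1 → TB TA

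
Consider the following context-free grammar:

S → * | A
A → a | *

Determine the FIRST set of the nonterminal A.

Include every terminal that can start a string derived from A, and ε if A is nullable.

We compute FIRST(A) using the standard algorithm.
FIRST(A) = {*, a}
FIRST(S) = {*, a}
Therefore, FIRST(A) = {*, a}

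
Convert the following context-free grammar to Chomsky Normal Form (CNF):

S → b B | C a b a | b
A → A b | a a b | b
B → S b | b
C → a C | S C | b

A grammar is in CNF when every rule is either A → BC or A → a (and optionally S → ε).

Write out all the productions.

TB → b; TA → a; S → b; A → b; B → b; C → b; S → TB B; S → C X0; X0 → TA X1; X1 → TB TA; A → A TB; A → TA X2; X2 → TA TB; B → S TB; C → TA C; C → S C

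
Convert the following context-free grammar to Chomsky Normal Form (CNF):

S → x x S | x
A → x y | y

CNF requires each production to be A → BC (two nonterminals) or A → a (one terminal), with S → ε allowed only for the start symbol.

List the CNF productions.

TX → x; S → x; TY → y; A → y; S → TX X0; X0 → TX S; A → TX TY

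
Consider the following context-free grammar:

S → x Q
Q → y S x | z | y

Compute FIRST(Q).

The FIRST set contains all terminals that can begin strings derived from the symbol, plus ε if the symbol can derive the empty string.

We compute FIRST(Q) using the standard algorithm.
FIRST(Q) = {y, z}
FIRST(S) = {x}
Therefore, FIRST(Q) = {y, z}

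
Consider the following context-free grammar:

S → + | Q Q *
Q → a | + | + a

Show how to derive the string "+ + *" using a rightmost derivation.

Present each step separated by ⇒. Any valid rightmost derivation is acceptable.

S ⇒ Q Q * ⇒ Q + * ⇒ + + *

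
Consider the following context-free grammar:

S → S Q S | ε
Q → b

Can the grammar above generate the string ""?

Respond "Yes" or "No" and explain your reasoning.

Yes - a valid derivation exists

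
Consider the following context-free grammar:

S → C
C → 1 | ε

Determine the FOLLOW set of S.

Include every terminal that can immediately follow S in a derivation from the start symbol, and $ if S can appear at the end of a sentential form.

We compute FOLLOW(S) using the standard algorithm.
FOLLOW(S) starts with {$}.
FIRST(C) = {1, ε}
FIRST(S) = {1, ε}
FOLLOW(C) = {$}
FOLLOW(S) = {$}
Therefore, FOLLOW(S) = {$}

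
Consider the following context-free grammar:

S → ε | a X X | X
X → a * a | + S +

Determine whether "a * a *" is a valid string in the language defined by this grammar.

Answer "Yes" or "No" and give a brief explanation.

No - no valid derivation exists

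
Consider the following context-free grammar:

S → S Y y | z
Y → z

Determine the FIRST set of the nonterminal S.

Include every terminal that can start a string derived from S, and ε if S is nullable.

We compute FIRST(S) using the standard algorithm.
FIRST(S) = {z}
FIRST(Y) = {z}
Therefore, FIRST(S) = {z}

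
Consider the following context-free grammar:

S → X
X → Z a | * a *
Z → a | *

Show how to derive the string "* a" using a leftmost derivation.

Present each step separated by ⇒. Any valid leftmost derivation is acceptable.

S ⇒ X ⇒ Z a ⇒ * a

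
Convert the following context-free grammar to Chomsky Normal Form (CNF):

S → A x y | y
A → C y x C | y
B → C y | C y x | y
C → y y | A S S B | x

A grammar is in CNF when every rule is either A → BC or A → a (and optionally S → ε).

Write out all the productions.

TX → x; TY → y; S → y; A → y; B → y; C → x; S → A X0; X0 → TX TY; A → C X1; X1 → TY X2; X2 → TX C; B → C TY; B → C X3; X3 → TY TX; C → TY TY; C → A X4; X4 → S X5; X5 → S B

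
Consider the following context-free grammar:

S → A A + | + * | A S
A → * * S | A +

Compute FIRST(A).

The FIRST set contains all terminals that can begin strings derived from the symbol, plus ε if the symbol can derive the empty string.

We compute FIRST(A) using the standard algorithm.
FIRST(A) = {*}
FIRST(S) = {*, +}
Therefore, FIRST(A) = {*}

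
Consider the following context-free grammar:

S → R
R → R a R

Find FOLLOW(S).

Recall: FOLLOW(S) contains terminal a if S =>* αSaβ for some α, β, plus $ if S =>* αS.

We compute FOLLOW(S) using the standard algorithm.
FOLLOW(S) starts with {$}.
FIRST(R) = {}
FIRST(S) = {}
FOLLOW(R) = {$, a}
FOLLOW(S) = {$}
Therefore, FOLLOW(S) = {$}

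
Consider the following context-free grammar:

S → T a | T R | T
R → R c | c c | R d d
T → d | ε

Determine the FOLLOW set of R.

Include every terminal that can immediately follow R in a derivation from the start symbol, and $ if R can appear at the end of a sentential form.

We compute FOLLOW(R) using the standard algorithm.
FOLLOW(S) starts with {$}.
FIRST(R) = {c}
FIRST(S) = {a, c, d, ε}
FIRST(T) = {d, ε}
FOLLOW(R) = {$, c, d}
FOLLOW(S) = {$}
FOLLOW(T) = {$, a, c}
Therefore, FOLLOW(R) = {$, c, d}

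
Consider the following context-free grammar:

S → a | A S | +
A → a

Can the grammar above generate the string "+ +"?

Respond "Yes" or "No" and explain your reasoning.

No - no valid derivation exists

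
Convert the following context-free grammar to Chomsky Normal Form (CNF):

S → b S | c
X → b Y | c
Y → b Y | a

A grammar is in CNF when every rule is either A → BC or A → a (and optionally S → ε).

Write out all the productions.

TB → b; S → c; X → c; Y → a; S → TB S; X → TB Y; Y → TB Y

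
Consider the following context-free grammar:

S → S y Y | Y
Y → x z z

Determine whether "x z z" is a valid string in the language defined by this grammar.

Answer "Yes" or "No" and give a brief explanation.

Yes - a valid derivation exists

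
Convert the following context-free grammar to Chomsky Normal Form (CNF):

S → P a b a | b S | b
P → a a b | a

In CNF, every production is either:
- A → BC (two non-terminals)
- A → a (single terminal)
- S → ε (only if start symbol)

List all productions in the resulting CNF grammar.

TA → a; TB → b; S → b; P → a; S → P X0; X0 → TA X1; X1 → TB TA; S → TB S; P → TA X2; X2 → TA TB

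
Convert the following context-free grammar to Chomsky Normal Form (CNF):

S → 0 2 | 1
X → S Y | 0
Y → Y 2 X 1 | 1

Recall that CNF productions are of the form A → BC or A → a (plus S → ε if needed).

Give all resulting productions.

T0 → 0; T2 → 2; S → 1; X → 0; T1 → 1; Y → 1; S → T0 T2; X → S Y; Y → Y X0; X0 → T2 X1; X1 → X T1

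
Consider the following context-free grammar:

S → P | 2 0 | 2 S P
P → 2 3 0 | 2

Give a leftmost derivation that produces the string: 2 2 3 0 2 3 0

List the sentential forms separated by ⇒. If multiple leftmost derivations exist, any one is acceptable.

S ⇒ 2 S P ⇒ 2 P P ⇒ 2 2 3 0 P ⇒ 2 2 3 0 2 3 0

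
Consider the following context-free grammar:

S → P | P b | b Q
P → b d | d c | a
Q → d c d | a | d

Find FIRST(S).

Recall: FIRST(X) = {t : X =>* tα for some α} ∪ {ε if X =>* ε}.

We compute FIRST(S) using the standard algorithm.
FIRST(P) = {a, b, d}
FIRST(Q) = {a, d}
FIRST(S) = {a, b, d}
Therefore, FIRST(S) = {a, b, d}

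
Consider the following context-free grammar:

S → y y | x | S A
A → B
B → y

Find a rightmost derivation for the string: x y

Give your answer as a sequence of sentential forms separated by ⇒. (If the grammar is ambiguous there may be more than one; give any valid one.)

S ⇒ S A ⇒ S B ⇒ S y ⇒ x y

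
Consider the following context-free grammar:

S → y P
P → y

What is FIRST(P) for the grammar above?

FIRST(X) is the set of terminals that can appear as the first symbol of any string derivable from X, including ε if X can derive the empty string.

We compute FIRST(P) using the standard algorithm.
FIRST(P) = {y}
FIRST(S) = {y}
Therefore, FIRST(P) = {y}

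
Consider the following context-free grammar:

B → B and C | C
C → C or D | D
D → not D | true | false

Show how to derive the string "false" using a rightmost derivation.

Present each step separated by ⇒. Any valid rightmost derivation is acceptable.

B ⇒ C ⇒ D ⇒ false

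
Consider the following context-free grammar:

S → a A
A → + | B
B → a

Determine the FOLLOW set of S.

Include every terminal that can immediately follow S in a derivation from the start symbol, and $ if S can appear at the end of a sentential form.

We compute FOLLOW(S) using the standard algorithm.
FOLLOW(S) starts with {$}.
FIRST(A) = {+, a}
FIRST(B) = {a}
FIRST(S) = {a}
FOLLOW(A) = {$}
FOLLOW(B) = {$}
FOLLOW(S) = {$}
Therefore, FOLLOW(S) = {$}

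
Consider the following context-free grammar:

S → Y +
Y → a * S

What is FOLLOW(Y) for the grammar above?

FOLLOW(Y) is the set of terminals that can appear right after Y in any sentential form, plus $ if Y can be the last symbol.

We compute FOLLOW(Y) using the standard algorithm.
FOLLOW(S) starts with {$}.
FIRST(S) = {a}
FIRST(Y) = {a}
FOLLOW(S) = {$, +}
FOLLOW(Y) = {+}
Therefore, FOLLOW(Y) = {+}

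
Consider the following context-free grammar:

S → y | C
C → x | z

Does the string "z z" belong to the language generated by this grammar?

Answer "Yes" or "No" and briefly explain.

No - no valid derivation exists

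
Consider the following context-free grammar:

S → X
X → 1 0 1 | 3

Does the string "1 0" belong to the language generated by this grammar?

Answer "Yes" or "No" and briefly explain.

No - no valid derivation exists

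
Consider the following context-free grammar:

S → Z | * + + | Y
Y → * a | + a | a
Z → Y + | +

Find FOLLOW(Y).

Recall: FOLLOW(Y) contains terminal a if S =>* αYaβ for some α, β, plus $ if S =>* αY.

We compute FOLLOW(Y) using the standard algorithm.
FOLLOW(S) starts with {$}.
FIRST(S) = {*, +, a}
FIRST(Y) = {*, +, a}
FIRST(Z) = {*, +, a}
FOLLOW(S) = {$}
FOLLOW(Y) = {$, +}
FOLLOW(Z) = {$}
Therefore, FOLLOW(Y) = {$, +}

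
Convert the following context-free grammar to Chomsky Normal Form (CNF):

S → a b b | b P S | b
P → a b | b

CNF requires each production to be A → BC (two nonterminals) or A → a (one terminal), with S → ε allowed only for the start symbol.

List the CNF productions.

TA → a; TB → b; S → b; P → b; S → TA X0; X0 → TB TB; S → TB X1; X1 → P S; P → TA TB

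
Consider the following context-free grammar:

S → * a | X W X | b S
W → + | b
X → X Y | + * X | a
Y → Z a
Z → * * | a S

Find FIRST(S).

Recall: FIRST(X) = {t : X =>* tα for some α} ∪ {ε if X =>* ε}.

We compute FIRST(S) using the standard algorithm.
FIRST(S) = {*, +, a, b}
FIRST(W) = {+, b}
FIRST(X) = {+, a}
FIRST(Y) = {*, a}
FIRST(Z) = {*, a}
Therefore, FIRST(S) = {*, +, a, b}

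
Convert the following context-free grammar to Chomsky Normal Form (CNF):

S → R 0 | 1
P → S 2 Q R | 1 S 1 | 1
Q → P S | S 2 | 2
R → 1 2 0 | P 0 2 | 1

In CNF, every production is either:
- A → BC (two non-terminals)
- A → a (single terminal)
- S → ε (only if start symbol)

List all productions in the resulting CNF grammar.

T0 → 0; S → 1; T2 → 2; T1 → 1; P → 1; Q → 2; R → 1; S → R T0; P → S X0; X0 → T2 X1; X1 → Q R; P → T1 X2; X2 → S T1; Q → P S; Q → S T2; R → T1 X3; X3 → T2 T0; R → P X4; X4 → T0 T2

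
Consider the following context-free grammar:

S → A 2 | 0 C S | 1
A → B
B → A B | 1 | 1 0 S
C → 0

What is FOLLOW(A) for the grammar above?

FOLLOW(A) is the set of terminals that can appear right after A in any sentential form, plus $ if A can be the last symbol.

We compute FOLLOW(A) using the standard algorithm.
FOLLOW(S) starts with {$}.
FIRST(A) = {1}
FIRST(B) = {1}
FIRST(C) = {0}
FIRST(S) = {0, 1}
FOLLOW(A) = {1, 2}
FOLLOW(B) = {1, 2}
FOLLOW(C) = {0, 1}
FOLLOW(S) = {$, 1, 2}
Therefore, FOLLOW(A) = {1, 2}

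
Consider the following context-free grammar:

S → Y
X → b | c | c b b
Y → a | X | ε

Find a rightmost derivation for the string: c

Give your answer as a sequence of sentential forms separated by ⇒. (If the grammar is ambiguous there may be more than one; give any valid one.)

S ⇒ Y ⇒ X ⇒ c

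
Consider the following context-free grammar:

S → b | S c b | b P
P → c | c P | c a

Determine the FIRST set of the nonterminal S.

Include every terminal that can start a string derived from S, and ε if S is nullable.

We compute FIRST(S) using the standard algorithm.
FIRST(P) = {c}
FIRST(S) = {b}
Therefore, FIRST(S) = {b}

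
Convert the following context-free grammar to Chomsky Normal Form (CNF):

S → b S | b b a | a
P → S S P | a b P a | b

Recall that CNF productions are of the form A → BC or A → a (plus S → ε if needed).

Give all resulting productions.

TB → b; TA → a; S → a; P → b; S → TB S; S → TB X0; X0 → TB TA; P → S X1; X1 → S P; P → TA X2; X2 → TB X3; X3 → P TA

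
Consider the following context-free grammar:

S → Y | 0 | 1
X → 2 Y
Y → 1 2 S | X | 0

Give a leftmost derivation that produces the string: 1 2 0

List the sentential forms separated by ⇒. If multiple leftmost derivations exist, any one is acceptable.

S ⇒ Y ⇒ 1 2 S ⇒ 1 2 Y ⇒ 1 2 0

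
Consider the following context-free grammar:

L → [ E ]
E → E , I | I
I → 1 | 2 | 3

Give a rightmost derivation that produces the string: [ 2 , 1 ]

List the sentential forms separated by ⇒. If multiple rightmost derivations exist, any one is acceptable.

L ⇒ [ E ] ⇒ [ E , I ] ⇒ [ E , 1 ] ⇒ [ I , 1 ] ⇒ [ 2 , 1 ]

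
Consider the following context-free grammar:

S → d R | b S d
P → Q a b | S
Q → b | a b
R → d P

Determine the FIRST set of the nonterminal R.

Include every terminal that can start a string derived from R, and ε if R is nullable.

We compute FIRST(R) using the standard algorithm.
FIRST(P) = {a, b, d}
FIRST(Q) = {a, b}
FIRST(R) = {d}
FIRST(S) = {b, d}
Therefore, FIRST(R) = {d}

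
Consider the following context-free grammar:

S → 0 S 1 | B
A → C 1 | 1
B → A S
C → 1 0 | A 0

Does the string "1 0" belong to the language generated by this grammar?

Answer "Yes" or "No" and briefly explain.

No - no valid derivation exists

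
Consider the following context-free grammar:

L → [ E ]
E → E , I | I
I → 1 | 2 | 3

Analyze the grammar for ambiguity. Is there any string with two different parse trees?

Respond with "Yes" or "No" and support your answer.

No - the grammar is unambiguous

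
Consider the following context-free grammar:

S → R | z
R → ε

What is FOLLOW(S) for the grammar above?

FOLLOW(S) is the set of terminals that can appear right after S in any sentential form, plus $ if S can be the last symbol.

We compute FOLLOW(S) using the standard algorithm.
FOLLOW(S) starts with {$}.
FIRST(R) = {ε}
FIRST(S) = {z, ε}
FOLLOW(R) = {$}
FOLLOW(S) = {$}
Therefore, FOLLOW(S) = {$}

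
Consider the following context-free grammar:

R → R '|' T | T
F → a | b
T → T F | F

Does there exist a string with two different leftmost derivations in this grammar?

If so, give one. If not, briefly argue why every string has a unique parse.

No - every string in the language has a unique leftmost derivation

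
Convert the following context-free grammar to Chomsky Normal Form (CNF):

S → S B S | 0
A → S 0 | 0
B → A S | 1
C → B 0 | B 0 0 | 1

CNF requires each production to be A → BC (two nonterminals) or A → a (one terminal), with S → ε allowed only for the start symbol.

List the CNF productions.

S → 0; T0 → 0; A → 0; B → 1; C → 1; S → S X0; X0 → B S; A → S T0; B → A S; C → B T0; C → B X1; X1 → T0 T0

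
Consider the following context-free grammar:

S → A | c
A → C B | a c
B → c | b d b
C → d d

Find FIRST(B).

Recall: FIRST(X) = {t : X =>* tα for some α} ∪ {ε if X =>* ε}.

We compute FIRST(B) using the standard algorithm.
FIRST(A) = {a, d}
FIRST(B) = {b, c}
FIRST(C) = {d}
FIRST(S) = {a, c, d}
Therefore, FIRST(B) = {b, c}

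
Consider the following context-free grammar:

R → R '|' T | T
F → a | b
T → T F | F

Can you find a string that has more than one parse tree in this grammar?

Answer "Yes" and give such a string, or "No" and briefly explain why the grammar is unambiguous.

No - the grammar is unambiguous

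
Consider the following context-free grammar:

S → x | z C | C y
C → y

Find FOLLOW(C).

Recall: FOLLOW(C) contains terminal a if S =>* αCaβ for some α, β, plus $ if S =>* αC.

We compute FOLLOW(C) using the standard algorithm.
FOLLOW(S) starts with {$}.
FIRST(C) = {y}
FIRST(S) = {x, y, z}
FOLLOW(C) = {$, y}
FOLLOW(S) = {$}
Therefore, FOLLOW(C) = {$, y}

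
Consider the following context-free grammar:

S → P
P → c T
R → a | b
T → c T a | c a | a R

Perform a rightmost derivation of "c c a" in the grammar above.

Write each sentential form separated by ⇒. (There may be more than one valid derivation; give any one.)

S ⇒ P ⇒ c T ⇒ c c a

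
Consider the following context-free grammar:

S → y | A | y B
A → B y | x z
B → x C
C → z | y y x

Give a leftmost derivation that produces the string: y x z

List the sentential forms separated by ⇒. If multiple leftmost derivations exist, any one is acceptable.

S ⇒ y B ⇒ y x C ⇒ y x z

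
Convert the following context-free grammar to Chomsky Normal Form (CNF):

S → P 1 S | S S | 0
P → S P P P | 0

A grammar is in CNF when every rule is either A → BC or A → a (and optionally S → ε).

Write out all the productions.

T1 → 1; S → 0; P → 0; S → P X0; X0 → T1 S; S → S S; P → S X1; X1 → P X2; X2 → P P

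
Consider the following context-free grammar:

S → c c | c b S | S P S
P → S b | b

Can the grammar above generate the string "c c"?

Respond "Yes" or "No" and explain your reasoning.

Yes - a valid derivation exists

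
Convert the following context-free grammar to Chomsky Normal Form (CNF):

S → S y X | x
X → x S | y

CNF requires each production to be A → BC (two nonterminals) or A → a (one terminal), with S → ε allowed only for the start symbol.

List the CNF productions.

TY → y; S → x; TX → x; X → y; S → S X0; X0 → TY X; X → TX S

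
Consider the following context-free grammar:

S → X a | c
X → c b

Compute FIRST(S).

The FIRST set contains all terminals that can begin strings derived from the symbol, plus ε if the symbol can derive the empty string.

We compute FIRST(S) using the standard algorithm.
FIRST(S) = {c}
FIRST(X) = {c}
Therefore, FIRST(S) = {c}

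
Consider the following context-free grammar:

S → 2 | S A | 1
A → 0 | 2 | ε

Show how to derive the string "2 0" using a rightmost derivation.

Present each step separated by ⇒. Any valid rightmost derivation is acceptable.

S ⇒ S A ⇒ S 0 ⇒ 2 0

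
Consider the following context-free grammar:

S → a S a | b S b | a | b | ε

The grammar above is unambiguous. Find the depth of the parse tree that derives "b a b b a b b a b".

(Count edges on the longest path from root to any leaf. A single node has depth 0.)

5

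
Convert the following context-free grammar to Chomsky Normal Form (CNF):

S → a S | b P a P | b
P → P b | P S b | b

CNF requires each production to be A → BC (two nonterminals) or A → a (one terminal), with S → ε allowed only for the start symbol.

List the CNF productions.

TA → a; TB → b; S → b; P → b; S → TA S; S → TB X0; X0 → P X1; X1 → TA P; P → P TB; P → P X2; X2 → S TB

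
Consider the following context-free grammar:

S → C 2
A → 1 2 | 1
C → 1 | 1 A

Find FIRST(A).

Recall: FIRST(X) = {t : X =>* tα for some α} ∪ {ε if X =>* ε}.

We compute FIRST(A) using the standard algorithm.
FIRST(A) = {1}
FIRST(C) = {1}
FIRST(S) = {1}
Therefore, FIRST(A) = {1}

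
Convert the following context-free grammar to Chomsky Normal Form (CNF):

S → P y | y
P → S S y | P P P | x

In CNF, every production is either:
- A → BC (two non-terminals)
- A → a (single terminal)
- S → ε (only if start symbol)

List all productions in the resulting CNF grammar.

TY → y; S → y; P → x; S → P TY; P → S X0; X0 → S TY; P → P X1; X1 → P P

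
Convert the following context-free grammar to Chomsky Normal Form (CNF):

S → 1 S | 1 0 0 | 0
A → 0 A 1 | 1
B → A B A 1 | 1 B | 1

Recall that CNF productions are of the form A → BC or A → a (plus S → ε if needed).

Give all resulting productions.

T1 → 1; T0 → 0; S → 0; A → 1; B → 1; S → T1 S; S → T1 X0; X0 → T0 T0; A → T0 X1; X1 → A T1; B → A X2; X2 → B X3; X3 → A T1; B → T1 B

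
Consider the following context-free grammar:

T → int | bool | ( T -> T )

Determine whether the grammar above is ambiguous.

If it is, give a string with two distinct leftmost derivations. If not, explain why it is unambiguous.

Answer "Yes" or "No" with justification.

No - the grammar is unambiguous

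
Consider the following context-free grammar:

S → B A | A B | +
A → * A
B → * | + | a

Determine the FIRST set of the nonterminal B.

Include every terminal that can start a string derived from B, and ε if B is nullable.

We compute FIRST(B) using the standard algorithm.
FIRST(A) = {*}
FIRST(B) = {*, +, a}
FIRST(S) = {*, +, a}
Therefore, FIRST(B) = {*, +, a}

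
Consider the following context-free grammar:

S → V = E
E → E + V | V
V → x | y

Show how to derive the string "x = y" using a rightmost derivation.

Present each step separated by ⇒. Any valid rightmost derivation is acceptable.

S ⇒ V = E ⇒ V = V ⇒ V = y ⇒ x = y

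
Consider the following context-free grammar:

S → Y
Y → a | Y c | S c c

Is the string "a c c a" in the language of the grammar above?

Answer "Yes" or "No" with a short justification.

No - no valid derivation exists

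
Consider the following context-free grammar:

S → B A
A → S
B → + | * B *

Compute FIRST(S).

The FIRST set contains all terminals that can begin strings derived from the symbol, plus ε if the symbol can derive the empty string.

We compute FIRST(S) using the standard algorithm.
FIRST(A) = {*, +}
FIRST(B) = {*, +}
FIRST(S) = {*, +}
Therefore, FIRST(S) = {*, +}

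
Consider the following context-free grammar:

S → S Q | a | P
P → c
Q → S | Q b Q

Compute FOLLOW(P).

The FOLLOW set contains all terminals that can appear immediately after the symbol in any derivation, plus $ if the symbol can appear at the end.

We compute FOLLOW(P) using the standard algorithm.
FOLLOW(S) starts with {$}.
FIRST(P) = {c}
FIRST(Q) = {a, c}
FIRST(S) = {a, c}
FOLLOW(P) = {$, a, b, c}
FOLLOW(Q) = {$, a, b, c}
FOLLOW(S) = {$, a, b, c}
Therefore, FOLLOW(P) = {$, a, b, c}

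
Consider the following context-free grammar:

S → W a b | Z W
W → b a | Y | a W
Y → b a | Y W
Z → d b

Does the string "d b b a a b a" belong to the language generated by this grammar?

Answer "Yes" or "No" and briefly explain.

Yes - a valid derivation exists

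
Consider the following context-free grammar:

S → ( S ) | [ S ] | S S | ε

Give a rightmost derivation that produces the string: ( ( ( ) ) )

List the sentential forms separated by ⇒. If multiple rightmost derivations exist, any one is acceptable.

S ⇒ ( S ) ⇒ ( ( S ) ) ⇒ ( ( ( S ) ) ) ⇒ ( ( ( ) ) )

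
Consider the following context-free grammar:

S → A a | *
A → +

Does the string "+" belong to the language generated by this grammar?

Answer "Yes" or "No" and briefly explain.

No - no valid derivation exists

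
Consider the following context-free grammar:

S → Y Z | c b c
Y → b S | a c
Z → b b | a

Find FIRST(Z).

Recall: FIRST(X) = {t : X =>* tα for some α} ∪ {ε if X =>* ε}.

We compute FIRST(Z) using the standard algorithm.
FIRST(S) = {a, b, c}
FIRST(Y) = {a, b}
FIRST(Z) = {a, b}
Therefore, FIRST(Z) = {a, b}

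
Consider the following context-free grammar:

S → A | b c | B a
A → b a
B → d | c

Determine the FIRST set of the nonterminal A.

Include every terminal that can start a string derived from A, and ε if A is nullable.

We compute FIRST(A) using the standard algorithm.
FIRST(A) = {b}
FIRST(B) = {c, d}
FIRST(S) = {b, c, d}
Therefore, FIRST(A) = {b}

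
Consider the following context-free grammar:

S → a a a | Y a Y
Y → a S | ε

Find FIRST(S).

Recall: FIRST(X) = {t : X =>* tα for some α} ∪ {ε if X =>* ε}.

We compute FIRST(S) using the standard algorithm.
FIRST(S) = {a}
FIRST(Y) = {a, ε}
Therefore, FIRST(S) = {a}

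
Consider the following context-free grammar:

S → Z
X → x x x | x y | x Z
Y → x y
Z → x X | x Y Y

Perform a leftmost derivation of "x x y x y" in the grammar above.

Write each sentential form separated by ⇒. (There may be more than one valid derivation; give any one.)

S ⇒ Z ⇒ x Y Y ⇒ x x y Y ⇒ x x y x y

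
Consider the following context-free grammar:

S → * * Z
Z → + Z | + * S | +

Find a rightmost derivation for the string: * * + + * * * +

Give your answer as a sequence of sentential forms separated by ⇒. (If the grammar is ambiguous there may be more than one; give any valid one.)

S ⇒ * * Z ⇒ * * + Z ⇒ * * + + * S ⇒ * * + + * * * Z ⇒ * * + + * * * +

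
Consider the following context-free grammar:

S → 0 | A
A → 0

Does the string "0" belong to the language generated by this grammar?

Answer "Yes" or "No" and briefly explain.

Yes - a valid derivation exists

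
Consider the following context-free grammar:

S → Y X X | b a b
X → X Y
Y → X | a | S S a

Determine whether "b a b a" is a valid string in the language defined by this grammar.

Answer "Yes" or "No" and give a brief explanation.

No - no valid derivation exists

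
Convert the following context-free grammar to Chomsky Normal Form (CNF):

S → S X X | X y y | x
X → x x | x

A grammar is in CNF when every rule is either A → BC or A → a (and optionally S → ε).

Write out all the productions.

TY → y; S → x; TX → x; X → x; S → S X0; X0 → X X; S → X X1; X1 → TY TY; X → TX TX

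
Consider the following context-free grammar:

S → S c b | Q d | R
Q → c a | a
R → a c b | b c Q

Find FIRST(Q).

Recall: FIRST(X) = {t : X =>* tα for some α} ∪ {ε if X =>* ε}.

We compute FIRST(Q) using the standard algorithm.
FIRST(Q) = {a, c}
FIRST(R) = {a, b}
FIRST(S) = {a, b, c}
Therefore, FIRST(Q) = {a, c}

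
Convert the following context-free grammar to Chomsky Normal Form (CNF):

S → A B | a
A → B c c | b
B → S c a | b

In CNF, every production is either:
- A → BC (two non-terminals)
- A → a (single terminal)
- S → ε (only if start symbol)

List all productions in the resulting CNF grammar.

S → a; TC → c; A → b; TA → a; B → b; S → A B; A → B X0; X0 → TC TC; B → S X1; X1 → TC TA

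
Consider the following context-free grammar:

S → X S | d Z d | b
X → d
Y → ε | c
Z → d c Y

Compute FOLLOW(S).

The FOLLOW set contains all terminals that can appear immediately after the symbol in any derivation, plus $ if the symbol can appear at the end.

We compute FOLLOW(S) using the standard algorithm.
FOLLOW(S) starts with {$}.
FIRST(S) = {b, d}
FIRST(X) = {d}
FIRST(Y) = {c, ε}
FIRST(Z) = {d}
FOLLOW(S) = {$}
FOLLOW(X) = {b, d}
FOLLOW(Y) = {d}
FOLLOW(Z) = {d}
Therefore, FOLLOW(S) = {$}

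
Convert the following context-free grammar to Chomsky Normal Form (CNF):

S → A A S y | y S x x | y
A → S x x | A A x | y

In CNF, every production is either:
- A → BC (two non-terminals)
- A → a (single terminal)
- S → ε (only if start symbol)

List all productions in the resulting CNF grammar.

TY → y; TX → x; S → y; A → y; S → A X0; X0 → A X1; X1 → S TY; S → TY X2; X2 → S X3; X3 → TX TX; A → S X4; X4 → TX TX; A → A X5; X5 → A TX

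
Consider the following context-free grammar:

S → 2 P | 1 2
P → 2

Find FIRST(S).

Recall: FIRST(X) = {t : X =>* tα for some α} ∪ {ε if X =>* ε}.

We compute FIRST(S) using the standard algorithm.
FIRST(P) = {2}
FIRST(S) = {1, 2}
Therefore, FIRST(S) = {1, 2}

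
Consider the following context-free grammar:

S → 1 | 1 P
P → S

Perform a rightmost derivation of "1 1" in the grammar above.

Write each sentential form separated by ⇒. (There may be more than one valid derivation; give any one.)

S ⇒ 1 P ⇒ 1 S ⇒ 1 1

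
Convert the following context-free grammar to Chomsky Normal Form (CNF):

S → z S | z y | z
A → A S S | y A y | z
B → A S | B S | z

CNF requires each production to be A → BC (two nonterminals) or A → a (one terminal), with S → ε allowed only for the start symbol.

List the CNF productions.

TZ → z; TY → y; S → z; A → z; B → z; S → TZ S; S → TZ TY; A → A X0; X0 → S S; A → TY X1; X1 → A TY; B → A S; B → B S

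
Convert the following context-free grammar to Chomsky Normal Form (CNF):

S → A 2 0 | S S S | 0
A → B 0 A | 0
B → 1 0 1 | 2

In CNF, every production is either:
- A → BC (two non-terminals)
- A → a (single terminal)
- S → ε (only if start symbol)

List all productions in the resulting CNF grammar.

T2 → 2; T0 → 0; S → 0; A → 0; T1 → 1; B → 2; S → A X0; X0 → T2 T0; S → S X1; X1 → S S; A → B X2; X2 → T0 A; B → T1 X3; X3 → T0 T1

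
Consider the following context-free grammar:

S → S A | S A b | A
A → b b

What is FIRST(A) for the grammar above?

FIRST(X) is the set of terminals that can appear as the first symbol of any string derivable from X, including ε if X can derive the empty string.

We compute FIRST(A) using the standard algorithm.
FIRST(A) = {b}
FIRST(S) = {b}
Therefore, FIRST(A) = {b}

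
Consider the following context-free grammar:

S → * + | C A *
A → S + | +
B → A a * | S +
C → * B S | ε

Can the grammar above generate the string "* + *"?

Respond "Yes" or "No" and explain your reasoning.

No - no valid derivation exists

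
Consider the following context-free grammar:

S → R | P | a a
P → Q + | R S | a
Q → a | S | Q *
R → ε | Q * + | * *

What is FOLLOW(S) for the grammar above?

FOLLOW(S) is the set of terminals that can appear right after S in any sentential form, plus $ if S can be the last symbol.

We compute FOLLOW(S) using the standard algorithm.
FOLLOW(S) starts with {$}.
FIRST(P) = {*, +, a, ε}
FIRST(Q) = {*, +, a, ε}
FIRST(R) = {*, +, a, ε}
FIRST(S) = {*, +, a, ε}
FOLLOW(P) = {$, *, +}
FOLLOW(Q) = {*, +}
FOLLOW(R) = {$, *, +, a}
FOLLOW(S) = {$, *, +}
Therefore, FOLLOW(S) = {$, *, +}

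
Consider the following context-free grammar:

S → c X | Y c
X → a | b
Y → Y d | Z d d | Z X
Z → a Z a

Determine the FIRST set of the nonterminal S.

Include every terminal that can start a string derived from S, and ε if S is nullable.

We compute FIRST(S) using the standard algorithm.
FIRST(S) = {a, c}
FIRST(X) = {a, b}
FIRST(Y) = {a}
FIRST(Z) = {a}
Therefore, FIRST(S) = {a, c}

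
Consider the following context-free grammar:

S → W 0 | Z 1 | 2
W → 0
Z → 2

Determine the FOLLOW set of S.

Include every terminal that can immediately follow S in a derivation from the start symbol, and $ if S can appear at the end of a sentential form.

We compute FOLLOW(S) using the standard algorithm.
FOLLOW(S) starts with {$}.
FIRST(S) = {0, 2}
FIRST(W) = {0}
FIRST(Z) = {2}
FOLLOW(S) = {$}
FOLLOW(W) = {0}
FOLLOW(Z) = {1}
Therefore, FOLLOW(S) = {$}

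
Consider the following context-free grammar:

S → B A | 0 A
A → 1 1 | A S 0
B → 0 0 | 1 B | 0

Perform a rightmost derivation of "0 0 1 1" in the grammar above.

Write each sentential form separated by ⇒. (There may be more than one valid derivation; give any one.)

S ⇒ B A ⇒ B 1 1 ⇒ 0 0 1 1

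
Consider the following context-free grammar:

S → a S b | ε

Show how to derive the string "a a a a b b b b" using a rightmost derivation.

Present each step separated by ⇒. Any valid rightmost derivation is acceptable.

S ⇒ a S b ⇒ a a S b b ⇒ a a a S b b b ⇒ a a a a S b b b b ⇒ a a a a b b b b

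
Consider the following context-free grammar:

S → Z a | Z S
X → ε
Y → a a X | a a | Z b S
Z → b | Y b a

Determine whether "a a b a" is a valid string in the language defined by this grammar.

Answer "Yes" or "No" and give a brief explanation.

No - no valid derivation exists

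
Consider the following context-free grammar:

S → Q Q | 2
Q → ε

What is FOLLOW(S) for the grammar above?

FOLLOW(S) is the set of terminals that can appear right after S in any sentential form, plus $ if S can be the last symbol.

We compute FOLLOW(S) using the standard algorithm.
FOLLOW(S) starts with {$}.
FIRST(Q) = {ε}
FIRST(S) = {2, ε}
FOLLOW(Q) = {$}
FOLLOW(S) = {$}
Therefore, FOLLOW(S) = {$}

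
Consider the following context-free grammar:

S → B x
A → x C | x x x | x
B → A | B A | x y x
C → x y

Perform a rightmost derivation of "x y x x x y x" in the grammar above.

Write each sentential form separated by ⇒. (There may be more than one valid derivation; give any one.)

S ⇒ B x ⇒ B A x ⇒ B x C x ⇒ B x x y x ⇒ x y x x x y x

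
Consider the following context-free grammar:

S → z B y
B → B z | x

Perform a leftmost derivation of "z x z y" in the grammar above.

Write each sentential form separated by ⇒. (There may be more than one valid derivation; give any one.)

S ⇒ z B y ⇒ z B z y ⇒ z x z y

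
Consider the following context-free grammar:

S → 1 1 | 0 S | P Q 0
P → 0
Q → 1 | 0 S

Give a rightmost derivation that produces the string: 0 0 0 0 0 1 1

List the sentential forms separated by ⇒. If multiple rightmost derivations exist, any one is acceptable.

S ⇒ 0 S ⇒ 0 0 S ⇒ 0 0 0 S ⇒ 0 0 0 0 S ⇒ 0 0 0 0 0 S ⇒ 0 0 0 0 0 1 1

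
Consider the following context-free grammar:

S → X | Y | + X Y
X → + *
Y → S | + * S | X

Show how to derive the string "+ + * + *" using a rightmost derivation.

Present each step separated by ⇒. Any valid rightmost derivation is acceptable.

S ⇒ + X Y ⇒ + X X ⇒ + X + * ⇒ + + * + *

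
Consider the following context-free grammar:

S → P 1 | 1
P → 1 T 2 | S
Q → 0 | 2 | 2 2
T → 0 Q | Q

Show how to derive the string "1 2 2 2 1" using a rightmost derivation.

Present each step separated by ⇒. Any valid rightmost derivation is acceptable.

S ⇒ P 1 ⇒ 1 T 2 1 ⇒ 1 Q 2 1 ⇒ 1 2 2 2 1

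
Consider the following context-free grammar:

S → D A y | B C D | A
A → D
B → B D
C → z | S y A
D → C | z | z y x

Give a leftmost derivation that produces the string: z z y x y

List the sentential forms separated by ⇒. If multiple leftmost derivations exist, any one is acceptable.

S ⇒ D A y ⇒ z A y ⇒ z D y ⇒ z z y x y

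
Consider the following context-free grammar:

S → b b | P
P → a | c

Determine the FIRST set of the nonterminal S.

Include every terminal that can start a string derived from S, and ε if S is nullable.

We compute FIRST(S) using the standard algorithm.
FIRST(P) = {a, c}
FIRST(S) = {a, b, c}
Therefore, FIRST(S) = {a, b, c}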